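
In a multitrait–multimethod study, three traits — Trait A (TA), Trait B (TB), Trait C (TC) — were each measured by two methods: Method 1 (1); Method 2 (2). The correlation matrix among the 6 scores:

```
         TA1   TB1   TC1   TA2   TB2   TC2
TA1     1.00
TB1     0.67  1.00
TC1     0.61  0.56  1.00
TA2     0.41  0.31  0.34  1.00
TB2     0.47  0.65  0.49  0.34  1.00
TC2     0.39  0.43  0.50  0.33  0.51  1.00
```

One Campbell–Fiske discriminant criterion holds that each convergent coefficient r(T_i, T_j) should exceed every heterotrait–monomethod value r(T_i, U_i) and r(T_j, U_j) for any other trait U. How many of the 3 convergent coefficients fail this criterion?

3

Checking each validity diagonal entry against its comparison values:
TA (methods 1·2): 0.41 vs {0.67, 0.34, 0.61, 0.33} → fail.
TB (methods 1·2): 0.65 vs {0.67, 0.34, 0.56, 0.51} → fail.
TC (methods 1·2): 0.50 vs {0.61, 0.33, 0.56, 0.51} → fail.
3 of 3 fail.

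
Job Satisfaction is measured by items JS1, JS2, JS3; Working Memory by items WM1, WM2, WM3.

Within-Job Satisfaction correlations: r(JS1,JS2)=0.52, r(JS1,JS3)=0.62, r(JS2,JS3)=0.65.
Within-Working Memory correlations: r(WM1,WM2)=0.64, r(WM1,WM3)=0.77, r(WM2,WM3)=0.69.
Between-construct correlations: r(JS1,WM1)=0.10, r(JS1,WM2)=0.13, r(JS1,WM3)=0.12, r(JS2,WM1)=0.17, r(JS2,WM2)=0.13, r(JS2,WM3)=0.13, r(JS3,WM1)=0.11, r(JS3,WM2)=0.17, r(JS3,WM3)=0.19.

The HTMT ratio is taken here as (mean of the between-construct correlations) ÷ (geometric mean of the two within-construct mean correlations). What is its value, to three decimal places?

0.215

Mean between = 1.25/9 = 0.1389.
Mean within-JS = 1.79/3 = 0.5967; mean within-WM = 2.10/3 = 0.7000.
Geometric mean = √(0.5967 × 0.7000) = 0.6463.
HTMT = 0.1389 / 0.6463 = 0.215.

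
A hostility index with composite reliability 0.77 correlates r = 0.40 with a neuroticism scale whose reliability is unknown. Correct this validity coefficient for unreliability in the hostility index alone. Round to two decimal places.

0.46

Single correction: r_c = r_obs / √r_xx = 0.40 / √0.77 = 0.40 / 0.8775 ≈ 0.46.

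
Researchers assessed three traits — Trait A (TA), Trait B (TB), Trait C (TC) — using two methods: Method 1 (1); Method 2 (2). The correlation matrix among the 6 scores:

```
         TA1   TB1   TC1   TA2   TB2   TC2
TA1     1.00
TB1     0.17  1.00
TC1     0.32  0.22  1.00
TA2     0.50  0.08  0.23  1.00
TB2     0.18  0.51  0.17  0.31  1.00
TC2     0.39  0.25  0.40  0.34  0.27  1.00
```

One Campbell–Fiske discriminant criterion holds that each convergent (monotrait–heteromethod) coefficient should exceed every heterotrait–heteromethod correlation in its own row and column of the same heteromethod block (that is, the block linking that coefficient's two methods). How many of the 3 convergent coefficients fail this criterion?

0

Each convergent coefficient versus the relevant comparison correlations:
TA (methods 1·2): 0.50 vs {0.18, 0.08, 0.39, 0.23} → pass.
TB (methods 1·2): 0.51 vs {0.08, 0.18, 0.25, 0.17} → pass.
TC (methods 1·2): 0.40 vs {0.23, 0.39, 0.17, 0.25} → pass.
0 of 3 fail.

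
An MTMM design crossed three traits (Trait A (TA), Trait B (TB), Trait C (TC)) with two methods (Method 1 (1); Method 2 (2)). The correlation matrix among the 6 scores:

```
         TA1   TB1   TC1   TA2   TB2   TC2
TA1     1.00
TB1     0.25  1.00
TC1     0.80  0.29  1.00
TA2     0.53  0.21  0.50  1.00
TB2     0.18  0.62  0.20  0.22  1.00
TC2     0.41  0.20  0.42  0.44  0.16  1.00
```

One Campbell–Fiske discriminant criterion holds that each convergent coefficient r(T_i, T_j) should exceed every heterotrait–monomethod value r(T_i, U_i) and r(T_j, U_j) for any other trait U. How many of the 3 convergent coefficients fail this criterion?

2

Convergent coefficients and their comparison sets:
TA (methods 1·2): 0.53 vs {0.25, 0.22, 0.80, 0.44} → fail.
TB (methods 1·2): 0.62 vs {0.25, 0.22, 0.29, 0.16} → pass.
TC (methods 1·2): 0.42 vs {0.80, 0.44, 0.29, 0.16} → fail.
2 of 3 fail.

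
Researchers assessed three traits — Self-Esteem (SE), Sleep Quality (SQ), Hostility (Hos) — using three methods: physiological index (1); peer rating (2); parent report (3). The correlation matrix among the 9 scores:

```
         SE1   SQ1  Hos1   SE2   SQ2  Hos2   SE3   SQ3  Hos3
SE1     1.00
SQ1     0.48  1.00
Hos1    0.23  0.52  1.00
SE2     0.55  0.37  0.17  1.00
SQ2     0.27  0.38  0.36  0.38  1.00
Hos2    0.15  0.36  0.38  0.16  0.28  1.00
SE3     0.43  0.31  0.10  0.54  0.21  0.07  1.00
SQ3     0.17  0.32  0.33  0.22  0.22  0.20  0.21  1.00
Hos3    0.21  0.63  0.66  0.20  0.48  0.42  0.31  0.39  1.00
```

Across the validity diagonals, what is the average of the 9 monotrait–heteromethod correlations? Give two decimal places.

Convergent values: 0.55, 0.43, 0.54, 0.38, 0.32, 0.22, 0.38, 0.66, 0.42; mean = 3.90/9 = 0.43.

0.43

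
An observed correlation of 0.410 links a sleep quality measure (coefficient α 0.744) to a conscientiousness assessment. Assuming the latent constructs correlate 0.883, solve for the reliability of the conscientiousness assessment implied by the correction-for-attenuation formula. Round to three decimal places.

r_true = r_obs / √(r_xx · r_yy) ⇒ 0.883 = 0.410 / √(0.744 · r_yy).
√(0.744 · r_yy) = 0.410 / 0.883 = 0.4643; 0.744 · r_yy = 0.2156; r_yy = 0.2156 / 0.744 ≈ 0.290.

0.290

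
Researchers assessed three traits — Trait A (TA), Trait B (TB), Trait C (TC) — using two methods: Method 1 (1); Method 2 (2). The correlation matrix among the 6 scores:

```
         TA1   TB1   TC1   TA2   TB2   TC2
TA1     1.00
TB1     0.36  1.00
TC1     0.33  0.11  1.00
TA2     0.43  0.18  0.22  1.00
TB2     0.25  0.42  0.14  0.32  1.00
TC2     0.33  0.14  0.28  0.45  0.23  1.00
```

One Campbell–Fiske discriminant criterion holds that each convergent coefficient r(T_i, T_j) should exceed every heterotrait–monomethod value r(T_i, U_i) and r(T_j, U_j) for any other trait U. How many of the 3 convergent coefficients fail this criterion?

2

Each convergent coefficient versus the relevant comparison correlations:
TA (methods 1·2): 0.43 vs {0.36, 0.32, 0.33, 0.45} → fail.
TB (methods 1·2): 0.42 vs {0.36, 0.32, 0.11, 0.23} → pass.
TC (methods 1·2): 0.28 vs {0.33, 0.45, 0.11, 0.23} → fail.
2 of 3 fail.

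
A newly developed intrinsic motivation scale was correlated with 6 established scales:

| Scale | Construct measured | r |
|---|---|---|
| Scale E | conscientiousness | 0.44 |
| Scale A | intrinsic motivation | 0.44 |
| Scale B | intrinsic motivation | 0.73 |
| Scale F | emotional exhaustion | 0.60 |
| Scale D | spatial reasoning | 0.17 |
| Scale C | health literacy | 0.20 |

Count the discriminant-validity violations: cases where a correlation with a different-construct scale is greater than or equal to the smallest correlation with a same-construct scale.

Convergent (same construct = intrinsic motivation): Scale A, Scale B.
Smallest convergent = 0.44. Discriminant values: 0.44, 0.60, 0.17, 0.20; count ≥ 0.44 → 2.

2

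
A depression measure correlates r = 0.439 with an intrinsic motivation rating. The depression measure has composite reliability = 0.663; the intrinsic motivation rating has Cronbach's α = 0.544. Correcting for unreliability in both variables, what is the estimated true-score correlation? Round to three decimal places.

0.731

r_true = r_obs / √(r_xx · r_yy) = 0.439 / √(0.663 × 0.544) = 0.439 / √0.360672 = 0.439 / 0.6006 ≈ 0.731.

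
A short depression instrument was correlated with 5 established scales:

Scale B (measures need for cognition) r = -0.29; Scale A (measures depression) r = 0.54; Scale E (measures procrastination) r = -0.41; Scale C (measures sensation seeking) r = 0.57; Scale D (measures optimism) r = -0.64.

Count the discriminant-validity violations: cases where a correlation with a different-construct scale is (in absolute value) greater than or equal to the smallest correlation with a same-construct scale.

Convergent (same construct = depression): Scale A.
Smallest convergent = 0.54. Discriminant |r|: 0.29, 0.41, 0.57, 0.64; count ≥ 0.54 → 2.

2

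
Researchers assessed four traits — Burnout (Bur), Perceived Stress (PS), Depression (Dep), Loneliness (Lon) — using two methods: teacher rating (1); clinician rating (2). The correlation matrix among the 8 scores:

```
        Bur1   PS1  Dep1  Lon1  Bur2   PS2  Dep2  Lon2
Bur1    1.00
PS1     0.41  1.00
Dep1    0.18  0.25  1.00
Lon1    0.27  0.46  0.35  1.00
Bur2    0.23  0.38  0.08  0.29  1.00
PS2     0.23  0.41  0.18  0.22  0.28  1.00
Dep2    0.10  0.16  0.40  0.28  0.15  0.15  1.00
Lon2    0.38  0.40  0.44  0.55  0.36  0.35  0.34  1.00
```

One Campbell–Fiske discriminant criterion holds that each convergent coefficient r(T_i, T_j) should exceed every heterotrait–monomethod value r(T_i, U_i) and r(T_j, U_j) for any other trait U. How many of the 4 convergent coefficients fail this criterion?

2

Convergent coefficients and their comparison sets:
Bur (methods 1·2): 0.23 vs {0.41, 0.28, 0.18, 0.15, 0.27, 0.36} → fail.
PS (methods 1·2): 0.41 vs {0.41, 0.28, 0.25, 0.15, 0.46, 0.35} → fail.
Dep (methods 1·2): 0.40 vs {0.18, 0.15, 0.25, 0.15, 0.35, 0.34} → pass.
Lon (methods 1·2): 0.55 vs {0.27, 0.36, 0.46, 0.35, 0.35, 0.34} → pass.
2 of 4 fail.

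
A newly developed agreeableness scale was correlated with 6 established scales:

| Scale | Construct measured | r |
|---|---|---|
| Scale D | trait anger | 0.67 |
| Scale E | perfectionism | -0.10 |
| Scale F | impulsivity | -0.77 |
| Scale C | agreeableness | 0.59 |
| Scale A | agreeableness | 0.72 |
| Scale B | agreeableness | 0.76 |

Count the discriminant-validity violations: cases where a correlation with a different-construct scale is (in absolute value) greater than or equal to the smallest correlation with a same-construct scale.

2

Convergent (same construct = agreeableness): Scale C, Scale A, Scale B.
Smallest convergent = 0.59. Discriminant |r|: 0.67, 0.10, 0.77; count ≥ 0.59 → 2.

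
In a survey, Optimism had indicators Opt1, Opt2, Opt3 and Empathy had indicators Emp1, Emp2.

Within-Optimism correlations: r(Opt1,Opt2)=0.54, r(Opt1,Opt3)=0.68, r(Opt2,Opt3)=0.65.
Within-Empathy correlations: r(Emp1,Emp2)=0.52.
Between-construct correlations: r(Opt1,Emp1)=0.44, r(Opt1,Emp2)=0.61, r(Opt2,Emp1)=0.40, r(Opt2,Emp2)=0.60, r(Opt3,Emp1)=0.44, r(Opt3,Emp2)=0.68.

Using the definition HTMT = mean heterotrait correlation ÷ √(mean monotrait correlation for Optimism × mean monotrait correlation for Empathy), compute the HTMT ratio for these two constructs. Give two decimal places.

0.93

Mean heterotrait r = 3.17/6 = 0.5283.
Mean within-Opt = 1.87/3 = 0.6233; mean within-Emp = 0.52/1 = 0.5200.
Geometric mean = √(0.6233 × 0.5200) = 0.5693.
HTMT = 0.5283 / 0.5693 = 0.93.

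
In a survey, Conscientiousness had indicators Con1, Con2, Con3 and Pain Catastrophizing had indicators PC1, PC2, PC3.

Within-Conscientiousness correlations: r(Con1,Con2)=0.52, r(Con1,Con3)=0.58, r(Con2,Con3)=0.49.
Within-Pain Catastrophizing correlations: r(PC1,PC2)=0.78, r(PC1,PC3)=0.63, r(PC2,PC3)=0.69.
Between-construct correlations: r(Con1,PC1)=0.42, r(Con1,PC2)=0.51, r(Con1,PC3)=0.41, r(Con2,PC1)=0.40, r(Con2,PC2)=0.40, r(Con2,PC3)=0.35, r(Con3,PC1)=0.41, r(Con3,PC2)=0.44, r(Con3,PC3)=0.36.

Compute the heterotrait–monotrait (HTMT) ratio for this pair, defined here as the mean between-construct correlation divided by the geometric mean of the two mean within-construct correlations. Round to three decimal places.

Mean heterotrait r = 3.70/9 = 0.4111.
Mean within-Con = 1.59/3 = 0.5300; mean within-PC = 2.10/3 = 0.7000.
Geometric mean = √(0.5300 × 0.7000) = 0.6091.
HTMT = 0.4111 / 0.6091 = 0.675.

0.675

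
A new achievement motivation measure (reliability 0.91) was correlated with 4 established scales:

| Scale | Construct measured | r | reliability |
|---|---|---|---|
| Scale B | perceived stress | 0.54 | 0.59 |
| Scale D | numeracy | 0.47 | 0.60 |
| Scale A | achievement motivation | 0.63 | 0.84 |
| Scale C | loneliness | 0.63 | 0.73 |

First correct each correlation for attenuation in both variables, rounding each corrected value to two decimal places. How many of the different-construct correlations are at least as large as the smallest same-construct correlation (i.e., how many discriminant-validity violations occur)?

Disattenuated r (r / √(r_scale · r_new)):
  Scale B (disc): 0.54 / √(0.59·0.91) = 0.74
  Scale D (disc): 0.47 / √(0.60·0.91) = 0.64
  Scale A (conv): 0.63 / √(0.84·0.91) = 0.72
  Scale C (disc): 0.63 / √(0.73·0.91) = 0.77
Smallest convergent = 0.72. Discriminant values: 0.74, 0.64, 0.77; count ≥ 0.72 → 2.

2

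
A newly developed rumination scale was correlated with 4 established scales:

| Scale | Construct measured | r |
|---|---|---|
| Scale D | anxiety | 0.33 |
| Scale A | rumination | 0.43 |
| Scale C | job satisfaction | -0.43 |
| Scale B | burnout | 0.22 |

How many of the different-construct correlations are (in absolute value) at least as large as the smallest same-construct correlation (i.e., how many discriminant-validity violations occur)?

1

Convergent (same construct = rumination): Scale A.
Smallest convergent = 0.43. Discriminant |r|: 0.33, 0.43, 0.22; count ≥ 0.43 → 1.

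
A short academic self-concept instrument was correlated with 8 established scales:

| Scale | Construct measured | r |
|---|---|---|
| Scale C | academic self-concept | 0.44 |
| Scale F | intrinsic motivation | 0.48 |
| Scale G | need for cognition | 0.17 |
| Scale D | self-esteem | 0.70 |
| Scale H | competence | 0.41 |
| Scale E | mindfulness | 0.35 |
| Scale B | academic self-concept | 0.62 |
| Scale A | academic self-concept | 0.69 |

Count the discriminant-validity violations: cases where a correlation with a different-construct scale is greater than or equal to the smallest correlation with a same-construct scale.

2

Convergent (same construct = academic self-concept): Scale C, Scale B, Scale A.
Smallest convergent = 0.44. Discriminant values: 0.48, 0.17, 0.70, 0.41, 0.35; count ≥ 0.44 → 2.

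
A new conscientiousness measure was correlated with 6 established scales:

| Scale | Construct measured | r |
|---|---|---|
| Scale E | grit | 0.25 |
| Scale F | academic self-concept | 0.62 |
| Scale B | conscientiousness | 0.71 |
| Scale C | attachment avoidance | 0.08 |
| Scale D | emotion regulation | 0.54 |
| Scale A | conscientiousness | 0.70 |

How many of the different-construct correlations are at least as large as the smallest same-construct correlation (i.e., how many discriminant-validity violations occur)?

0

Convergent (same construct = conscientiousness): Scale B, Scale A.
Smallest convergent = 0.70. Discriminant values: 0.25, 0.62, 0.08, 0.54; count ≥ 0.70 → 0.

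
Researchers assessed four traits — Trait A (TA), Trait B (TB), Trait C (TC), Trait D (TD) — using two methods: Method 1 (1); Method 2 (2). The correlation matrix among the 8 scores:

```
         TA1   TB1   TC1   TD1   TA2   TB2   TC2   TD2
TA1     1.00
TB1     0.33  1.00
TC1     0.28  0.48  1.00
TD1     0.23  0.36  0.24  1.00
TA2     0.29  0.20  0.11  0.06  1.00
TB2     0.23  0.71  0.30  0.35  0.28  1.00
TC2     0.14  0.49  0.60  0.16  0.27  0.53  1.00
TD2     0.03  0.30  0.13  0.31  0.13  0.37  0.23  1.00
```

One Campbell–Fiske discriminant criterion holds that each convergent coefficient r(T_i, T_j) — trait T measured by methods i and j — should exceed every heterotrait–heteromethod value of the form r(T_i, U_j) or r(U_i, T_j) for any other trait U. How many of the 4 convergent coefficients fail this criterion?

Each convergent coefficient versus the relevant comparison correlations:
TA (methods 1·2): 0.29 vs {0.23, 0.20, 0.14, 0.11, 0.03, 0.06} → pass.
TB (methods 1·2): 0.71 vs {0.20, 0.23, 0.49, 0.30, 0.30, 0.35} → pass.
TC (methods 1·2): 0.60 vs {0.11, 0.14, 0.30, 0.49, 0.13, 0.16} → pass.
TD (methods 1·2): 0.31 vs {0.06, 0.03, 0.35, 0.30, 0.16, 0.13} → fail.
1 of 4 fail.

1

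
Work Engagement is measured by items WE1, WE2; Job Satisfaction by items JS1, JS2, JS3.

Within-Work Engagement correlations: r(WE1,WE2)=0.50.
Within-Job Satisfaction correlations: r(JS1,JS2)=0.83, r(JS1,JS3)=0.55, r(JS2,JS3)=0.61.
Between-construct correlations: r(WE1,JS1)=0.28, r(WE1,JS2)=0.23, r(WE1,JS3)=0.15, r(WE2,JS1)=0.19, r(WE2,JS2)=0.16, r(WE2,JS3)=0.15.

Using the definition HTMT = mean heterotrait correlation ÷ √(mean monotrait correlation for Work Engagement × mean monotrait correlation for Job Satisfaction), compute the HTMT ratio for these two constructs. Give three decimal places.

0.336

Mean between = 1.16/6 = 0.1933.
Mean within-WE = 0.50/1 = 0.5000; mean within-JS = 1.99/3 = 0.6633.
Geometric mean = √(0.5000 × 0.6633) = 0.5759.
HTMT = 0.1933 / 0.5759 = 0.336.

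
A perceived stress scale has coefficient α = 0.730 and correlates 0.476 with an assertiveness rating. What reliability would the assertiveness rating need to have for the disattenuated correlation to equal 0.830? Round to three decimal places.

r_true = r_obs / √(r_xx · r_yy) ⇒ 0.830 = 0.476 / √(0.730 · r_yy).
√(0.730 · r_yy) = 0.476 / 0.830 = 0.5735; 0.730 · r_yy = 0.3289; r_yy = 0.3289 / 0.730 ≈ 0.451.

0.451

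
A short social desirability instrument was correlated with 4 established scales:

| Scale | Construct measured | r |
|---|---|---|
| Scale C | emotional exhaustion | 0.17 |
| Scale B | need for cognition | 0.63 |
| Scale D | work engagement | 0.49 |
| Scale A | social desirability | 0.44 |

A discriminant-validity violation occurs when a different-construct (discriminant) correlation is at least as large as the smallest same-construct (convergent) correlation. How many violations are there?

Convergent (same construct = social desirability): Scale A.
Smallest convergent = 0.44. Discriminant values: 0.17, 0.63, 0.49; count ≥ 0.44 → 2.

2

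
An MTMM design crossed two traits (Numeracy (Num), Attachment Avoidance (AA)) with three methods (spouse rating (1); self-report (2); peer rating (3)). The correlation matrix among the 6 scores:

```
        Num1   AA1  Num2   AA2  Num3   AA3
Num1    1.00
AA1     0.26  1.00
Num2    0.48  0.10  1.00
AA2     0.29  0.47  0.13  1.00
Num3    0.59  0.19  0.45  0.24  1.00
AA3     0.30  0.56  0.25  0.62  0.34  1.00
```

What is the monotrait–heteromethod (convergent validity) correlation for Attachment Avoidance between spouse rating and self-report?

Same trait (AA), different methods: r(AA1, AA2) = 0.47.

0.47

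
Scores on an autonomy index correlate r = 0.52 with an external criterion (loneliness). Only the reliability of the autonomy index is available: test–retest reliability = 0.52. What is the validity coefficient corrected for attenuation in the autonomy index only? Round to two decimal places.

0.72

Single correction: r_c = r_obs / √r_xx = 0.52 / √0.52 = 0.52 / 0.7211 ≈ 0.72.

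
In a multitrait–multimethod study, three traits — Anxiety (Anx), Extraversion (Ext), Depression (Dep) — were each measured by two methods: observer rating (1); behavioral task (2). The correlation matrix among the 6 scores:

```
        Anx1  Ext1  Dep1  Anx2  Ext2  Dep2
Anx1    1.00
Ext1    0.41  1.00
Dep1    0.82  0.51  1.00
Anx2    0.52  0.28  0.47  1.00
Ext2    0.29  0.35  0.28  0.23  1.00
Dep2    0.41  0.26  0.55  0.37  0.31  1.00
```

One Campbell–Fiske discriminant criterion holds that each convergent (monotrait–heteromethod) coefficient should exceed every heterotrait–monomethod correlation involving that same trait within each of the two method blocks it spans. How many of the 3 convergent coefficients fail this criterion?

3

Each convergent coefficient versus the relevant comparison correlations:
Anx (methods 1·2): 0.52 vs {0.41, 0.23, 0.82, 0.37} → fail.
Ext (methods 1·2): 0.35 vs {0.41, 0.23, 0.51, 0.31} → fail.
Dep (methods 1·2): 0.55 vs {0.82, 0.37, 0.51, 0.31} → fail.
3 of 3 fail.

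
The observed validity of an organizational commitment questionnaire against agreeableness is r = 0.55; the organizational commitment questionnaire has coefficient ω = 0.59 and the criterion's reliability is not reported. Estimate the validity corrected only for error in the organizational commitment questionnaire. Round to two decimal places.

Single correction: r_c = r_obs / √r_xx = 0.55 / √0.59 = 0.55 / 0.7681 ≈ 0.72.

0.72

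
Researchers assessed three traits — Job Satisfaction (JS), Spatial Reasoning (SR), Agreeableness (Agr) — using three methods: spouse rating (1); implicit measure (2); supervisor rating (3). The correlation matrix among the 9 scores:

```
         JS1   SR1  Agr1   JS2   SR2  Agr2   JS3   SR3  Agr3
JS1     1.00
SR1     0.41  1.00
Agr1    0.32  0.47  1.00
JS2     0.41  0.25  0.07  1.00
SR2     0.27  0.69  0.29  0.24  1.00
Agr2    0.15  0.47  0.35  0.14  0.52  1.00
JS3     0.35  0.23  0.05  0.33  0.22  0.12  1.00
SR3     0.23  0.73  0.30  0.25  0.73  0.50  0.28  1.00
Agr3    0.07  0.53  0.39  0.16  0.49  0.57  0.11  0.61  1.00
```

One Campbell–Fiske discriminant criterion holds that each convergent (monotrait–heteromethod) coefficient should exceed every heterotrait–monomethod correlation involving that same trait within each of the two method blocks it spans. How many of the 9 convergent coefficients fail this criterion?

Each convergent coefficient versus the relevant comparison correlations:
JS (methods 1·2): 0.41 vs {0.41, 0.24, 0.32, 0.14} → fail.
JS (methods 1·3): 0.35 vs {0.41, 0.28, 0.32, 0.11} → fail.
JS (methods 2·3): 0.33 vs {0.24, 0.28, 0.14, 0.11} → pass.
SR (methods 1·2): 0.69 vs {0.41, 0.24, 0.47, 0.52} → pass.
SR (methods 1·3): 0.73 vs {0.41, 0.28, 0.47, 0.61} → pass.
SR (methods 2·3): 0.73 vs {0.24, 0.28, 0.52, 0.61} → pass.
Agr (methods 1·2): 0.35 vs {0.32, 0.14, 0.47, 0.52} → fail.
Agr (methods 1·3): 0.39 vs {0.32, 0.11, 0.47, 0.61} → fail.
Agr (methods 2·3): 0.57 vs {0.14, 0.11, 0.52, 0.61} → fail.
5 of 9 fail.

5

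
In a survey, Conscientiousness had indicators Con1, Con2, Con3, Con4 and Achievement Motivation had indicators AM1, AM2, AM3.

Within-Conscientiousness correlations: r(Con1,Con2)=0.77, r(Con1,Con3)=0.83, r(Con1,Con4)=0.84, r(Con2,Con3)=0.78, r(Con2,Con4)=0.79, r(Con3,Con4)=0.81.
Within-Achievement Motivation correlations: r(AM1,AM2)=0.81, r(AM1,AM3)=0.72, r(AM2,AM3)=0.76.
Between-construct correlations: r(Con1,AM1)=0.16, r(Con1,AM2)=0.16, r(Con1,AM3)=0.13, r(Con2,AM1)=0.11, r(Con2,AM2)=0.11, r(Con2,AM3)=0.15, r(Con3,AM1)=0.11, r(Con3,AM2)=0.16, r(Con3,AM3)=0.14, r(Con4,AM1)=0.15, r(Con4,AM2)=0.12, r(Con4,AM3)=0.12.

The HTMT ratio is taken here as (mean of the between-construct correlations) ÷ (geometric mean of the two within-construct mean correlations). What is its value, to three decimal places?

0.172

Mean heterotrait r = 1.62/12 = 0.1350.
Mean within-Con = 4.82/6 = 0.8033; mean within-AM = 2.29/3 = 0.7633.
Geometric mean = √(0.8033 × 0.7633) = 0.7830.
HTMT = 0.1350 / 0.7830 = 0.172.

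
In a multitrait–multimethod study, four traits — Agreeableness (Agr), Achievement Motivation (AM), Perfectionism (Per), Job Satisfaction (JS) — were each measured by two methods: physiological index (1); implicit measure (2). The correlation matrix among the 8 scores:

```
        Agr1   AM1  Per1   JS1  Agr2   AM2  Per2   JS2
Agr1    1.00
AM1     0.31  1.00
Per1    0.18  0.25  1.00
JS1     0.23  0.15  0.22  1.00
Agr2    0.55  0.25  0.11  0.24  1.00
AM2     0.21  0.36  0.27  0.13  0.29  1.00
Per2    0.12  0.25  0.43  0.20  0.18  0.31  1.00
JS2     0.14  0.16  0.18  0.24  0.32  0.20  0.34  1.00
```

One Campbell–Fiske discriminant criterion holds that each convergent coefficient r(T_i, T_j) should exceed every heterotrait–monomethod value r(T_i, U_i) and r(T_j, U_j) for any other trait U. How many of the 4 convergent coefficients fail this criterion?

1

Convergent coefficients and their comparison sets:
Agr (methods 1·2): 0.55 vs {0.31, 0.29, 0.18, 0.18, 0.23, 0.32} → pass.
AM (methods 1·2): 0.36 vs {0.31, 0.29, 0.25, 0.31, 0.15, 0.20} → pass.
Per (methods 1·2): 0.43 vs {0.18, 0.18, 0.25, 0.31, 0.22, 0.34} → pass.
JS (methods 1·2): 0.24 vs {0.23, 0.32, 0.15, 0.20, 0.22, 0.34} → fail.
1 of 4 fail.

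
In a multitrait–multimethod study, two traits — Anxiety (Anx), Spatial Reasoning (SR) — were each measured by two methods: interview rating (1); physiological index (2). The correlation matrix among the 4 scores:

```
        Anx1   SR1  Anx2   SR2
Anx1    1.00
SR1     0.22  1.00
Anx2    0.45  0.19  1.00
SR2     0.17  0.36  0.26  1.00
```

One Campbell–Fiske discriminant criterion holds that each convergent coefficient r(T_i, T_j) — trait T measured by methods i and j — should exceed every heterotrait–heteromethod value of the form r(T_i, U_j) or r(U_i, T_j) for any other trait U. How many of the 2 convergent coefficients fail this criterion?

Convergent coefficients and their comparison sets:
Anx (methods 1·2): 0.45 vs {0.17, 0.19} → pass.
SR (methods 1·2): 0.36 vs {0.19, 0.17} → pass.
0 of 2 fail.

0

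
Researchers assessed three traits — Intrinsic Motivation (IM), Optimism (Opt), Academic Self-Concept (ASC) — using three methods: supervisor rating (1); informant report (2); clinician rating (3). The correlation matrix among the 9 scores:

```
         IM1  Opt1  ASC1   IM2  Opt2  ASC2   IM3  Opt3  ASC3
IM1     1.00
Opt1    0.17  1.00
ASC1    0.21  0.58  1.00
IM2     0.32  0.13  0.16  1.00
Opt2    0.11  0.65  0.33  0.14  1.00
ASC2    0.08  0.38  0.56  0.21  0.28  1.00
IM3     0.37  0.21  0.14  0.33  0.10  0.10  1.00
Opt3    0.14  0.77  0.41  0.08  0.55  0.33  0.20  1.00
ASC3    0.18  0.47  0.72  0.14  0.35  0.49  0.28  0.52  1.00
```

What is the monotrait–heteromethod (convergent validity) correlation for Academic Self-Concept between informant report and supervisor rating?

Same trait (ASC), different methods: r(ASC2, ASC1) = 0.56.

0.56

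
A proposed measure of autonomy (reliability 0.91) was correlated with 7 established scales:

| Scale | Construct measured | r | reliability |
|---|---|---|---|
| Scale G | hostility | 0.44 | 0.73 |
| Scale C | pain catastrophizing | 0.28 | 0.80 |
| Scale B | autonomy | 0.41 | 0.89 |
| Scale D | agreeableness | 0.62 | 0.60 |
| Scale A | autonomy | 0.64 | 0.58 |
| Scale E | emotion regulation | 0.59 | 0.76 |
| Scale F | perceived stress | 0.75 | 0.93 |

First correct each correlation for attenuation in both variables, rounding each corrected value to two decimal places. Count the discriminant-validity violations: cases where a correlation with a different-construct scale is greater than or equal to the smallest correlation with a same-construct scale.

Disattenuated r (r / √(r_scale · r_new)):
  Scale G (disc): 0.44 / √(0.73·0.91) = 0.54
  Scale C (disc): 0.28 / √(0.80·0.91) = 0.33
  Scale B (conv): 0.41 / √(0.89·0.91) = 0.46
  Scale D (disc): 0.62 / √(0.60·0.91) = 0.84
  Scale A (conv): 0.64 / √(0.58·0.91) = 0.88
  Scale E (disc): 0.59 / √(0.76·0.91) = 0.71
  Scale F (disc): 0.75 / √(0.93·0.91) = 0.82
Smallest convergent = 0.46. Discriminant values: 0.54, 0.33, 0.84, 0.71, 0.82; count ≥ 0.46 → 4.

4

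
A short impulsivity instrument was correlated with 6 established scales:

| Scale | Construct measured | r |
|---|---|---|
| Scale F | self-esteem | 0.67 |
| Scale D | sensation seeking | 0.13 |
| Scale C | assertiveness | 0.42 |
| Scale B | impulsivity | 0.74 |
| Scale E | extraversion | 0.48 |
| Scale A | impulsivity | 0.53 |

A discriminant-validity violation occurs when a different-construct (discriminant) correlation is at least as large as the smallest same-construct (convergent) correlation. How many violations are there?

Convergent (same construct = impulsivity): Scale B, Scale A.
Smallest convergent = 0.53. Discriminant values: 0.67, 0.13, 0.42, 0.48; count ≥ 0.53 → 1.

1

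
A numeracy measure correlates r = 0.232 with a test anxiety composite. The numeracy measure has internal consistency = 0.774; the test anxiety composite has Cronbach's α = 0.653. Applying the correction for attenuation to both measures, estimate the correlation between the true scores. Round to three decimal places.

r_true = r_obs / √(r_xx · r_yy) = 0.232 / √(0.774 × 0.653) = 0.232 / √0.505422 = 0.232 / 0.7109 ≈ 0.326.

0.326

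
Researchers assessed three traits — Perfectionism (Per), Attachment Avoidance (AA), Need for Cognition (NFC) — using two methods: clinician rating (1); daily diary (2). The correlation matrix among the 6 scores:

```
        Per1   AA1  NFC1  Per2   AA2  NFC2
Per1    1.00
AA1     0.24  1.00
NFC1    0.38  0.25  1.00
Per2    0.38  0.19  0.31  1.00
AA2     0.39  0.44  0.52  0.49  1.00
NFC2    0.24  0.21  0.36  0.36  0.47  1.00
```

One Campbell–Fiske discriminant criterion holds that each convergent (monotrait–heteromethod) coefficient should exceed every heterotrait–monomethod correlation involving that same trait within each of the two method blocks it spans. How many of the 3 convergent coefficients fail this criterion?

3

Each convergent coefficient versus the relevant comparison correlations:
Per (methods 1·2): 0.38 vs {0.24, 0.49, 0.38, 0.36} → fail.
AA (methods 1·2): 0.44 vs {0.24, 0.49, 0.25, 0.47} → fail.
NFC (methods 1·2): 0.36 vs {0.38, 0.36, 0.25, 0.47} → fail.
3 of 3 fail.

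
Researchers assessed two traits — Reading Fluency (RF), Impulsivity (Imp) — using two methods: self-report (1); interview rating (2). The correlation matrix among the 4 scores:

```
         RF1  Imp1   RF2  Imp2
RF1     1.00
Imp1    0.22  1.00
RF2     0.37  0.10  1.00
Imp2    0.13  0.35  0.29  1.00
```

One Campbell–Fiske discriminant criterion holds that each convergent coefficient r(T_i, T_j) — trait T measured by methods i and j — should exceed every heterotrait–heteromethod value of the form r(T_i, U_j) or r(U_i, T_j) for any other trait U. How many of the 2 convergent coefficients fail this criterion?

Convergent coefficients and their comparison sets:
RF (methods 1·2): 0.37 vs {0.13, 0.10} → pass.
Imp (methods 1·2): 0.35 vs {0.10, 0.13} → pass.
0 of 2 fail.

0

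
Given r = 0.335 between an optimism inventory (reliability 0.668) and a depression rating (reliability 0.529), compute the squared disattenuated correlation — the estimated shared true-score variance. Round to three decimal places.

0.318

Disattenuated r = 0.335 / √(0.668 × 0.529) = 0.335 / 0.5945 = 0.5635.
Shared true-score variance = 0.5635² = 0.3175 ≈ 0.318.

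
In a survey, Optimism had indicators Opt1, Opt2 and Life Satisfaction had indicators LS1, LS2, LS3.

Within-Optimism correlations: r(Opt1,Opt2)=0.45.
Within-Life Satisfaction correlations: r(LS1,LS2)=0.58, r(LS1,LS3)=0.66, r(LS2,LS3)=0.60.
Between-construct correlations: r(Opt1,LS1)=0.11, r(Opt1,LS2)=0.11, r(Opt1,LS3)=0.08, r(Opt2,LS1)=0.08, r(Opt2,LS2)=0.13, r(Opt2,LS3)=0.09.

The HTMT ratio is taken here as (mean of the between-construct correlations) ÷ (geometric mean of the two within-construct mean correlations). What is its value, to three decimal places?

Mean heterotrait r = 0.60/6 = 0.1000.
Mean within-Opt = 0.45/1 = 0.4500; mean within-LS = 1.84/3 = 0.6133.
Geometric mean = √(0.4500 × 0.6133) = 0.5253.
HTMT = 0.1000 / 0.5253 = 0.190.

0.190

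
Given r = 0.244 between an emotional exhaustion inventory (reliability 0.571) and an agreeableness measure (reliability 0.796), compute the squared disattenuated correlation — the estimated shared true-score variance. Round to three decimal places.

0.131

Disattenuated r = 0.244 / √(0.571 × 0.796) = 0.244 / 0.6742 = 0.3619.
Shared true-score variance = 0.3619² = 0.1310 ≈ 0.131.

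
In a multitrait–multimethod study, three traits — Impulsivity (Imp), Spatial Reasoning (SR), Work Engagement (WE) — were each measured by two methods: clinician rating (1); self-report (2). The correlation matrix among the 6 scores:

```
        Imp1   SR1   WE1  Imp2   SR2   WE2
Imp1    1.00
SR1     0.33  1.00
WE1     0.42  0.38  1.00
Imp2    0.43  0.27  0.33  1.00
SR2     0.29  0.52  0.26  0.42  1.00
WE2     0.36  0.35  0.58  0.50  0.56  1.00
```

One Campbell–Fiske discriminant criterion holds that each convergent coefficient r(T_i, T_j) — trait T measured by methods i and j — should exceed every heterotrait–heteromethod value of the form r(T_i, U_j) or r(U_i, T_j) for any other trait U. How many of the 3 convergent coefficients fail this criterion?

0

Checking each validity diagonal entry against its comparison values:
Imp (methods 1·2): 0.43 vs {0.29, 0.27, 0.36, 0.33} → pass.
SR (methods 1·2): 0.52 vs {0.27, 0.29, 0.35, 0.26} → pass.
WE (methods 1·2): 0.58 vs {0.33, 0.36, 0.26, 0.35} → pass.
0 of 3 fail.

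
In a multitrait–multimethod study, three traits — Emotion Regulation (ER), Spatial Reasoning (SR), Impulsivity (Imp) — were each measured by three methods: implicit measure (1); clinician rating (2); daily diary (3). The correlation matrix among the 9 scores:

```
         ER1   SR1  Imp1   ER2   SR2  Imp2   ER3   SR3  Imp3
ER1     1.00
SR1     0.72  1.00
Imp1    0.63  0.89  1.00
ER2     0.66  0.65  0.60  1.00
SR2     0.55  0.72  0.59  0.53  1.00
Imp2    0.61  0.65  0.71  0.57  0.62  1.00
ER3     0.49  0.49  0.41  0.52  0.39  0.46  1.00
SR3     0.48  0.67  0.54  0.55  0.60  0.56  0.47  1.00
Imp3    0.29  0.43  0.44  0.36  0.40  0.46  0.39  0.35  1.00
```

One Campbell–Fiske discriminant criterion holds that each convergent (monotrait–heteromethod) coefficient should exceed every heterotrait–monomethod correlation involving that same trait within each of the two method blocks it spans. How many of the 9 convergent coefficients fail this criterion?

9

Each convergent coefficient versus the relevant comparison correlations:
ER (methods 1·2): 0.66 vs {0.72, 0.53, 0.63, 0.57} → fail.
ER (methods 1·3): 0.49 vs {0.72, 0.47, 0.63, 0.39} → fail.
ER (methods 2·3): 0.52 vs {0.53, 0.47, 0.57, 0.39} → fail.
SR (methods 1·2): 0.72 vs {0.72, 0.53, 0.89, 0.62} → fail.
SR (methods 1·3): 0.67 vs {0.72, 0.47, 0.89, 0.35} → fail.
SR (methods 2·3): 0.60 vs {0.53, 0.47, 0.62, 0.35} → fail.
Imp (methods 1·2): 0.71 vs {0.63, 0.57, 0.89, 0.62} → fail.
Imp (methods 1·3): 0.44 vs {0.63, 0.39, 0.89, 0.35} → fail.
Imp (methods 2·3): 0.46 vs {0.57, 0.39, 0.62, 0.35} → fail.
9 of 9 fail.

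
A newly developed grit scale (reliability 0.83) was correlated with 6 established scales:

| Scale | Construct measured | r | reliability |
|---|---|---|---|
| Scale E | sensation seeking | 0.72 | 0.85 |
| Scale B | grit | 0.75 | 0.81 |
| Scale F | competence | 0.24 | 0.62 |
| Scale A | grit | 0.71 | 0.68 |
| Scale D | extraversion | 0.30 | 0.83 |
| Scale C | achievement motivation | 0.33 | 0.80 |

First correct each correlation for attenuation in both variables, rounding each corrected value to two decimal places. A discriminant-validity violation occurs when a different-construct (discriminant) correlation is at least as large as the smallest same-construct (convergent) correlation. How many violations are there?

Disattenuated r (r / √(r_scale · r_new)):
  Scale E (disc): 0.72 / √(0.85·0.83) = 0.86
  Scale B (conv): 0.75 / √(0.81·0.83) = 0.91
  Scale F (disc): 0.24 / √(0.62·0.83) = 0.33
  Scale A (conv): 0.71 / √(0.68·0.83) = 0.95
  Scale D (disc): 0.30 / √(0.83·0.83) = 0.36
  Scale C (disc): 0.33 / √(0.80·0.83) = 0.40
Smallest convergent = 0.91. Discriminant values: 0.86, 0.33, 0.36, 0.40; count ≥ 0.91 → 0.

0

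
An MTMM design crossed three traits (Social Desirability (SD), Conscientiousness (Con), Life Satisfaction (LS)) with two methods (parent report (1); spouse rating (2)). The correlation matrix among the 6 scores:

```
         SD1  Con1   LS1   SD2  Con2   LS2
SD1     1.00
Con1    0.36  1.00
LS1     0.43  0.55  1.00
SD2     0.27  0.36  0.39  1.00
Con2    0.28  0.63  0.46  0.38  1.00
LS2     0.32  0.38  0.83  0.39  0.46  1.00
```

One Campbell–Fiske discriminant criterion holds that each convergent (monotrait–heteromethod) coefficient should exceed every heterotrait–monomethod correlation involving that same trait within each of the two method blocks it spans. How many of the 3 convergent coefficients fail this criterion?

1

Checking each validity diagonal entry against its comparison values:
SD (methods 1·2): 0.27 vs {0.36, 0.38, 0.43, 0.39} → fail.
Con (methods 1·2): 0.63 vs {0.36, 0.38, 0.55, 0.46} → pass.
LS (methods 1·2): 0.83 vs {0.43, 0.39, 0.55, 0.46} → pass.
1 of 3 fail.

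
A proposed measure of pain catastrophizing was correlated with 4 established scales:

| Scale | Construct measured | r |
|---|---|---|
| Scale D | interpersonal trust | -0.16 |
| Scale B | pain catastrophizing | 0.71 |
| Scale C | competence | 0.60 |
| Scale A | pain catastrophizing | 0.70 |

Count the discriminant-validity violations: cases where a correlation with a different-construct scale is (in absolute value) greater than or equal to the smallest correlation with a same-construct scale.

Convergent (same construct = pain catastrophizing): Scale B, Scale A.
Smallest convergent = 0.70. Discriminant |r|: 0.16, 0.60; count ≥ 0.70 → 0.

0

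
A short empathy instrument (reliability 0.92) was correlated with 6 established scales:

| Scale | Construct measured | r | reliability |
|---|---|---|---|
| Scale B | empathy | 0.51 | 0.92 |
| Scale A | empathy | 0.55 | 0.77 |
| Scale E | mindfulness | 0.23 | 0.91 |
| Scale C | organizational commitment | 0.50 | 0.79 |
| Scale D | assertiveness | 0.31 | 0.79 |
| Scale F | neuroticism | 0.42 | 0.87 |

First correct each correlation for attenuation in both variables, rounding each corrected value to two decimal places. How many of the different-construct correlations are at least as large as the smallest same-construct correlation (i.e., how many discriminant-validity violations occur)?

Disattenuated r (r / √(r_scale · r_new)):
  Scale B (conv): 0.51 / √(0.92·0.92) = 0.55
  Scale A (conv): 0.55 / √(0.77·0.92) = 0.65
  Scale E (disc): 0.23 / √(0.91·0.92) = 0.25
  Scale C (disc): 0.50 / √(0.79·0.92) = 0.59
  Scale D (disc): 0.31 / √(0.79·0.92) = 0.36
  Scale F (disc): 0.42 / √(0.87·0.92) = 0.47
Smallest convergent = 0.55. Discriminant values: 0.25, 0.59, 0.36, 0.47; count ≥ 0.55 → 1.

1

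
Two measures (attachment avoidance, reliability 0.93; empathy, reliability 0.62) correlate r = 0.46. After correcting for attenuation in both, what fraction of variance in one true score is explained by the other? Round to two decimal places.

Disattenuated r = 0.46 / √(0.93 × 0.62) = 0.46 / 0.7593 = 0.6058.
Shared true-score variance = 0.6058² = 0.3670 ≈ 0.37.

0.37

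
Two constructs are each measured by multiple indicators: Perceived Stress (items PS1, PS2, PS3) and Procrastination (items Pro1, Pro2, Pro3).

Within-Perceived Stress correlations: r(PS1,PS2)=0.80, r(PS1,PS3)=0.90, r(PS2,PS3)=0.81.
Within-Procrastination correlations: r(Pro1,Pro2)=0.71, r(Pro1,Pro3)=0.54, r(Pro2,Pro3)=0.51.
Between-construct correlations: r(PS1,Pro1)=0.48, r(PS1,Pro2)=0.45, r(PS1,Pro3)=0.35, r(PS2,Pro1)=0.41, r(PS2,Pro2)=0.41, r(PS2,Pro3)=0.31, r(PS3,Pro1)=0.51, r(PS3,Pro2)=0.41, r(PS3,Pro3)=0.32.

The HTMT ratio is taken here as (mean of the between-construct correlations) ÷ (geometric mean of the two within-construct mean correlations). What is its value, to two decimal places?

Between-construct mean = 3.65/9 = 0.4056.
Mean within-PS = 2.51/3 = 0.8367; mean within-Pro = 1.76/3 = 0.5867.
Geometric mean = √(0.8367 × 0.5867) = 0.7006.
HTMT = 0.4056 / 0.7006 = 0.58.

0.58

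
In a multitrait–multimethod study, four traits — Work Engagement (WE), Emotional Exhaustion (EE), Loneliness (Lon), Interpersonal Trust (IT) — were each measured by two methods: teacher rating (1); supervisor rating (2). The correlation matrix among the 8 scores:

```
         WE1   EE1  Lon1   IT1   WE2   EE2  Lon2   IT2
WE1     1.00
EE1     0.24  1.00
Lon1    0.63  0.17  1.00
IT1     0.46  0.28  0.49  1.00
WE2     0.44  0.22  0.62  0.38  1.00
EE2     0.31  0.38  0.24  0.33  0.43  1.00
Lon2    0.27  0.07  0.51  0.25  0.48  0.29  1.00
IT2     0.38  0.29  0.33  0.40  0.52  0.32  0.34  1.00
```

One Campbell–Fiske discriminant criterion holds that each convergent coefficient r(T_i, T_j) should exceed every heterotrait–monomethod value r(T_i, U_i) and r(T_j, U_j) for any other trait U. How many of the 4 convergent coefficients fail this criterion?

Checking each validity diagonal entry against its comparison values:
WE (methods 1·2): 0.44 vs {0.24, 0.43, 0.63, 0.48, 0.46, 0.52} → fail.
EE (methods 1·2): 0.38 vs {0.24, 0.43, 0.17, 0.29, 0.28, 0.32} → fail.
Lon (methods 1·2): 0.51 vs {0.63, 0.48, 0.17, 0.29, 0.49, 0.34} → fail.
IT (methods 1·2): 0.40 vs {0.46, 0.52, 0.28, 0.32, 0.49, 0.34} → fail.
4 of 4 fail.

4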